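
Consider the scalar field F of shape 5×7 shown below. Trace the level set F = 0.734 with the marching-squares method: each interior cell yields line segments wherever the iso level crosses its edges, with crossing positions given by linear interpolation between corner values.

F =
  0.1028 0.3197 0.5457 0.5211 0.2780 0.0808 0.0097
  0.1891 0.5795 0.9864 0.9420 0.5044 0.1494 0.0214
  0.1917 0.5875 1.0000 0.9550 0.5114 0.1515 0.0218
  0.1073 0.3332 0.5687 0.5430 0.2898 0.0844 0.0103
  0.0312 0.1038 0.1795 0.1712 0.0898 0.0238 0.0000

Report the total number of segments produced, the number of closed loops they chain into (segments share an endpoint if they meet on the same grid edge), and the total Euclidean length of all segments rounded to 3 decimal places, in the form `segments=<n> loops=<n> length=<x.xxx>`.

segments=8 loops=1 length=7.161

cell (0,1): code 0100 → (0.427,2.000)–(1.000,1.380)
cell (0,2): code 1100 → (0.506,3.000)–(0.427,2.000)
cell (0,3): code 1000 → (1.000,3.475)–(0.506,3.000)
cell (1,1): code 0110 → (1.000,1.380)–(2.000,1.355)
cell (1,3): code 1001 → (2.000,3.498)–(1.000,3.475)
cell (2,1): code 0010 → (2.000,1.355)–(2.617,2.000)
cell (2,2): code 0011 → (2.617,2.000)–(2.536,3.000)
cell (2,3): code 0001 → (2.536,3.000)–(2.000,3.498)
total: 8 segments, chained into 1 closed loop(s), length Σ = 7.161174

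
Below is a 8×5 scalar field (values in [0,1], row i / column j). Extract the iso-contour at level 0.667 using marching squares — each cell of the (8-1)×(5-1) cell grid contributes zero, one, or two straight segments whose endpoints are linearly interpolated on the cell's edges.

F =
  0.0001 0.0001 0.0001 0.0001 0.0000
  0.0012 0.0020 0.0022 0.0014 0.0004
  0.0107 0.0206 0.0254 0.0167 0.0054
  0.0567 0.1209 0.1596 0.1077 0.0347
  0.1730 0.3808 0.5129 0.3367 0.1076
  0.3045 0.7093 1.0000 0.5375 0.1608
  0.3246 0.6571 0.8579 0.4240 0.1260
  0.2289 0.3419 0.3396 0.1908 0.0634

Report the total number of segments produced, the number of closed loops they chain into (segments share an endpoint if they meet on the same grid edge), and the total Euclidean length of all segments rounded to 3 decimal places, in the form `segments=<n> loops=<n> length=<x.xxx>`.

cell (4,0): code 0100 → (4.871,1.000)–(5.000,0.896)
cell (4,1): code 1100 → (4.316,2.000)–(4.871,1.000)
cell (4,2): code 1000 → (5.000,2.720)–(4.316,2.000)
cell (5,0): code 0010 → (5.000,0.896)–(5.810,1.000)
cell (5,1): code 0111 → (5.810,1.000)–(6.000,1.049)
cell (5,2): code 1001 → (6.000,2.440)–(5.000,2.720)
cell (6,1): code 0010 → (6.000,1.049)–(6.368,2.000)
cell (6,2): code 0001 → (6.368,2.000)–(6.000,2.440)
total: 8 segments, chained into 1 closed loop(s), length Σ = 5.947131

segments=8 loops=1 length=5.947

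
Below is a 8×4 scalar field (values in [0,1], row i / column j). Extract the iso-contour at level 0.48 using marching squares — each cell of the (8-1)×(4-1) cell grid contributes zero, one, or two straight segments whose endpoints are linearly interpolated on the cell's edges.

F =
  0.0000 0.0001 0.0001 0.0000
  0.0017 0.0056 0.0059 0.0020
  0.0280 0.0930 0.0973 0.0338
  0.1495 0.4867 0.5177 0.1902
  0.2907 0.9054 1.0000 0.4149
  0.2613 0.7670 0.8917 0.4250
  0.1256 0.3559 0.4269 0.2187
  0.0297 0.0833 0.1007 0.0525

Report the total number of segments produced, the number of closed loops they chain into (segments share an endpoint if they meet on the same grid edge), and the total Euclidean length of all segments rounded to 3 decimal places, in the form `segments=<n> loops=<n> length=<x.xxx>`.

cell (2,0): code 0100 → (2.983,1.000)–(3.000,0.980)
cell (2,1): code 1100 → (2.910,2.000)–(2.983,1.000)
cell (2,2): code 1000 → (3.000,2.115)–(2.910,2.000)
cell (3,0): code 0110 → (3.000,0.980)–(4.000,0.308)
cell (3,2): code 1001 → (4.000,2.889)–(3.000,2.115)
cell (4,0): code 0110 → (4.000,0.308)–(5.000,0.432)
cell (4,2): code 1001 → (5.000,2.882)–(4.000,2.889)
cell (5,0): code 0010 → (5.000,0.432)–(5.698,1.000)
cell (5,1): code 0011 → (5.698,1.000)–(5.886,2.000)
cell (5,2): code 0001 → (5.886,2.000)–(5.000,2.882)
total: 10 segments, chained into 1 closed loop(s), length Σ = 8.818952

segments=10 loops=1 length=8.819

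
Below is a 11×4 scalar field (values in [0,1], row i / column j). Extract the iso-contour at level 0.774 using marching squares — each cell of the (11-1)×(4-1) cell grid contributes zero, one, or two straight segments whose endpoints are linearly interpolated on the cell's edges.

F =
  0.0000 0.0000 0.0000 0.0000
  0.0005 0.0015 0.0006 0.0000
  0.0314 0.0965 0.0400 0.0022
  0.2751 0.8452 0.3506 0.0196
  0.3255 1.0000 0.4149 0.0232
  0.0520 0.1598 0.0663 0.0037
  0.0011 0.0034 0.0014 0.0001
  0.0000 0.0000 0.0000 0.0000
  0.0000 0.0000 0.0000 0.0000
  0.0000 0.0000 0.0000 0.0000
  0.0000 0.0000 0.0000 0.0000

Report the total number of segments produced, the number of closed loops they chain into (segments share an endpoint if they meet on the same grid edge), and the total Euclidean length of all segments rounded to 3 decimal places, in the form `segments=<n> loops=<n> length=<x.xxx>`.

cell (2,0): code 0100 → (2.905,1.000)–(3.000,0.875)
cell (2,1): code 1000 → (3.000,1.144)–(2.905,1.000)
cell (3,0): code 0110 → (3.000,0.875)–(4.000,0.665)
cell (3,1): code 1001 → (4.000,1.386)–(3.000,1.144)
cell (4,0): code 0010 → (4.000,0.665)–(4.269,1.000)
cell (4,1): code 0001 → (4.269,1.000)–(4.000,1.386)
total: 6 segments, chained into 1 closed loop(s), length Σ = 3.280652

segments=6 loops=1 length=3.281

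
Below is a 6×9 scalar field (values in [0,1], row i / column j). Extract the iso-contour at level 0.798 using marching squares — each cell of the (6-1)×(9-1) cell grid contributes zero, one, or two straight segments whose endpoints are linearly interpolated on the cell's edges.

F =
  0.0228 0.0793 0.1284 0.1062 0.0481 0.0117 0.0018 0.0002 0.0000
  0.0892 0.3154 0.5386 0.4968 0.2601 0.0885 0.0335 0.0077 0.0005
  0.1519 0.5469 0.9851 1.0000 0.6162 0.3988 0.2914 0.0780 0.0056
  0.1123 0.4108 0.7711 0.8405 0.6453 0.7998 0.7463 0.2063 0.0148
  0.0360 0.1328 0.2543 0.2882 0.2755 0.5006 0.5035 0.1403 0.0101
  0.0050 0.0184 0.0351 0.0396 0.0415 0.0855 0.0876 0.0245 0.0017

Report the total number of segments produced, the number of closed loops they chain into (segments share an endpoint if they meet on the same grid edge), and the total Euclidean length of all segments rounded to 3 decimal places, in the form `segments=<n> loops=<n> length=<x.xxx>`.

cell (1,1): code 0100 → (1.581,2.000)–(2.000,1.573)
cell (1,2): code 1100 → (1.599,3.000)–(1.581,2.000)
cell (1,3): code 1000 → (2.000,3.526)–(1.599,3.000)
cell (2,1): code 0010 → (2.000,1.573)–(2.874,2.000)
cell (2,2): code 0111 → (2.874,2.000)–(3.000,2.388)
cell (2,3): code 1001 → (3.000,3.218)–(2.000,3.526)
cell (2,4): code 0100 → (2.996,5.000)–(3.000,4.988)
cell (2,5): code 1000 → (3.000,5.034)–(2.996,5.000)
cell (3,2): code 0010 → (3.000,2.388)–(3.077,3.000)
cell (3,3): code 0001 → (3.077,3.000)–(3.000,3.218)
cell (3,4): code 0010 → (3.000,4.988)–(3.006,5.000)
cell (3,5): code 0001 → (3.006,5.000)–(3.000,5.034)
total: 12 segments, chained into 2 closed loop(s), length Σ = 5.629185

segments=12 loops=2 length=5.629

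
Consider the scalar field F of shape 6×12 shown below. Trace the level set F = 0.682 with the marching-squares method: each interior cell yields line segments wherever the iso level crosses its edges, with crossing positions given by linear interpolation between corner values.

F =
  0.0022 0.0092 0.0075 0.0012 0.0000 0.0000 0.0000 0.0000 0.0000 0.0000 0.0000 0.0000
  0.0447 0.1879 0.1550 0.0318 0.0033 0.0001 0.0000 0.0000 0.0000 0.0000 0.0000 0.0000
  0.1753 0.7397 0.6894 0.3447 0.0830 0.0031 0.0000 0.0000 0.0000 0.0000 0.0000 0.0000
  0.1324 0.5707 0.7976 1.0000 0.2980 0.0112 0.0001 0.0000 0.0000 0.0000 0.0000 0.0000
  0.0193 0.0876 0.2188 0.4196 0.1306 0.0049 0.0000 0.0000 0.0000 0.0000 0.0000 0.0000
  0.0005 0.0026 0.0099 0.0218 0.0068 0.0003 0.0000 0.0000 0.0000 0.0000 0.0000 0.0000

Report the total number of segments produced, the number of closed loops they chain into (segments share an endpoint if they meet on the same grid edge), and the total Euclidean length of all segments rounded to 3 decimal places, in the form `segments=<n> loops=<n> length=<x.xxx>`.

segments=10 loops=1 length=6.440

cell (1,0): code 0100 → (1.895,1.000)–(2.000,0.898)
cell (1,1): code 1100 → (1.986,2.000)–(1.895,1.000)
cell (1,2): code 1000 → (2.000,2.021)–(1.986,2.000)
cell (2,0): code 0010 → (2.000,0.898)–(2.341,1.000)
cell (2,1): code 0111 → (2.341,1.000)–(3.000,1.491)
cell (2,2): code 1101 → (2.515,3.000)–(2.000,2.021)
cell (2,3): code 1000 → (3.000,3.453)–(2.515,3.000)
cell (3,1): code 0010 → (3.000,1.491)–(3.200,2.000)
cell (3,2): code 0011 → (3.200,2.000)–(3.548,3.000)
cell (3,3): code 0001 → (3.548,3.000)–(3.000,3.453)
total: 10 segments, chained into 1 closed loop(s), length Σ = 6.439986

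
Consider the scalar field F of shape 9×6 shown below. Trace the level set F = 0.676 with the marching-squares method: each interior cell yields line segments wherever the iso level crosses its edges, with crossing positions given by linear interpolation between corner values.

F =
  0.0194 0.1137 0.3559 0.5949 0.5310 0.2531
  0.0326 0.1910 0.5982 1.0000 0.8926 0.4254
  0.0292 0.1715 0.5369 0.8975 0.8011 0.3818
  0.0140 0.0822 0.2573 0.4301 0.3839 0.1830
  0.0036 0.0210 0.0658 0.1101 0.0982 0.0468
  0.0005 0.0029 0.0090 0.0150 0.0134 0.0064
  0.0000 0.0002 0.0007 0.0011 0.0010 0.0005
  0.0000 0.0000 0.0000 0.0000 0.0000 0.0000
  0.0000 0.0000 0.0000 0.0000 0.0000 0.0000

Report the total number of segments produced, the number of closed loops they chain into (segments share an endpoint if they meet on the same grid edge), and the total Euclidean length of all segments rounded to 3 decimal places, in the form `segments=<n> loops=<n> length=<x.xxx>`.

segments=8 loops=1 length=7.159

cell (0,2): code 0100 → (0.200,3.000)–(1.000,2.194)
cell (0,3): code 1100 → (0.401,4.000)–(0.200,3.000)
cell (0,4): code 1000 → (1.000,4.464)–(0.401,4.000)
cell (1,2): code 0110 → (1.000,2.194)–(2.000,2.386)
cell (1,4): code 1001 → (2.000,4.298)–(1.000,4.464)
cell (2,2): code 0010 → (2.000,2.386)–(2.474,3.000)
cell (2,3): code 0011 → (2.474,3.000)–(2.300,4.000)
cell (2,4): code 0001 → (2.300,4.000)–(2.000,4.298)
total: 8 segments, chained into 1 closed loop(s), length Σ = 7.158862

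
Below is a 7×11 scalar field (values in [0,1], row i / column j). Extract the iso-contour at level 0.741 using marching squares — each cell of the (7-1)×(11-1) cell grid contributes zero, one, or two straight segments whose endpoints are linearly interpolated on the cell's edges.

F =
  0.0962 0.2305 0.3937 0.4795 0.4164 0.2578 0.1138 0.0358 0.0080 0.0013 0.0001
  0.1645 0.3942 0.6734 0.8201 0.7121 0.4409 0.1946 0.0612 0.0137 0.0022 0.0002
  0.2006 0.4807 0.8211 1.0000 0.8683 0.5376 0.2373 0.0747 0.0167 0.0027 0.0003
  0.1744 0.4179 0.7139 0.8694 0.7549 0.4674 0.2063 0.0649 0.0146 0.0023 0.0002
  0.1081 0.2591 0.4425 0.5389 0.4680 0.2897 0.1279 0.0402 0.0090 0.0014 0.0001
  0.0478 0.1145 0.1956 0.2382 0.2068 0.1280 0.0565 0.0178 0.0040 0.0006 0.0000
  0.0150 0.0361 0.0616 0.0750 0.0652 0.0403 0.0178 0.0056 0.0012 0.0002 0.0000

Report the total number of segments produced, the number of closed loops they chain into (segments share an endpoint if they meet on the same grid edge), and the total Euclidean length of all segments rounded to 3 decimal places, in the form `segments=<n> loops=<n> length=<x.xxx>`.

segments=12 loops=1 length=8.006

cell (0,2): code 0100 → (0.768,3.000)–(1.000,2.461)
cell (0,3): code 1000 → (1.000,3.732)–(0.768,3.000)
cell (1,1): code 0100 → (1.458,2.000)–(2.000,1.765)
cell (1,2): code 1110 → (1.000,2.461)–(1.458,2.000)
cell (1,3): code 1101 → (1.185,4.000)–(1.000,3.732)
cell (1,4): code 1000 → (2.000,4.385)–(1.185,4.000)
cell (2,1): code 0010 → (2.000,1.765)–(2.747,2.000)
cell (2,2): code 0111 → (2.747,2.000)–(3.000,2.174)
cell (2,4): code 1001 → (3.000,4.048)–(2.000,4.385)
cell (3,2): code 0010 → (3.000,2.174)–(3.389,3.000)
cell (3,3): code 0011 → (3.389,3.000)–(3.048,4.000)
cell (3,4): code 0001 → (3.048,4.000)–(3.000,4.048)
total: 12 segments, chained into 1 closed loop(s), length Σ = 8.005504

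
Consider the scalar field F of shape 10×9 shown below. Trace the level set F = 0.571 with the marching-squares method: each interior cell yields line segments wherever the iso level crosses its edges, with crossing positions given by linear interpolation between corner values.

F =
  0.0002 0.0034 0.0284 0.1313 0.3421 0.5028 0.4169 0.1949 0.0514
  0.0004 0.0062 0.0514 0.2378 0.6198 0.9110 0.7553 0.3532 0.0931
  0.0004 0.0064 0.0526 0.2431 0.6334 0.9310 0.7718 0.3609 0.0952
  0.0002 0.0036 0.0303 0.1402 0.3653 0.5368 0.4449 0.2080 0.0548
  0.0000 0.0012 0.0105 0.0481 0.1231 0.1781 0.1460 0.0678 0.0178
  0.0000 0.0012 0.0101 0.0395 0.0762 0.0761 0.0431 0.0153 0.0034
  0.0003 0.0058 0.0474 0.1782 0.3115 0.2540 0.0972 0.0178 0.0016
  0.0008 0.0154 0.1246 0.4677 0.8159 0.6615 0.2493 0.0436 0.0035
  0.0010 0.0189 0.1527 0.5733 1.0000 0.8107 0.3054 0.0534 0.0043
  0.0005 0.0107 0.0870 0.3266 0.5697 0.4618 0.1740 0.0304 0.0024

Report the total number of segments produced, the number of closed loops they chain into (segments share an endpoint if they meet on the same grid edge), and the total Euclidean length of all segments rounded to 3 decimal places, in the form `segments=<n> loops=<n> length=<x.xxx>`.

segments=20 loops=2 length=16.064

cell (0,3): code 0100 → (0.824,4.000)–(1.000,3.872)
cell (0,4): code 1100 → (0.167,5.000)–(0.824,4.000)
cell (0,5): code 1100 → (0.455,6.000)–(0.167,5.000)
cell (0,6): code 1000 → (1.000,6.458)–(0.455,6.000)
cell (1,3): code 0110 → (1.000,3.872)–(2.000,3.840)
cell (1,6): code 1001 → (2.000,6.489)–(1.000,6.458)
cell (2,3): code 0010 → (2.000,3.840)–(2.233,4.000)
cell (2,4): code 0011 → (2.233,4.000)–(2.913,5.000)
cell (2,5): code 0011 → (2.913,5.000)–(2.614,6.000)
cell (2,6): code 0001 → (2.614,6.000)–(2.000,6.489)
cell (6,3): code 0100 → (6.514,4.000)–(7.000,3.297)
cell (6,4): code 1100 → (6.778,5.000)–(6.514,4.000)
cell (6,5): code 1000 → (7.000,5.220)–(6.778,5.000)
cell (7,2): code 0100 → (7.978,3.000)–(8.000,2.995)
cell (7,3): code 1110 → (7.000,3.297)–(7.978,3.000)
cell (7,5): code 1001 → (8.000,5.474)–(7.000,5.220)
cell (8,2): code 0010 → (8.000,2.995)–(8.009,3.000)
cell (8,3): code 0011 → (8.009,3.000)–(8.997,4.000)
cell (8,4): code 0011 → (8.997,4.000)–(8.687,5.000)
cell (8,5): code 0001 → (8.687,5.000)–(8.000,5.474)
total: 20 segments, chained into 2 closed loop(s), length Σ = 16.063841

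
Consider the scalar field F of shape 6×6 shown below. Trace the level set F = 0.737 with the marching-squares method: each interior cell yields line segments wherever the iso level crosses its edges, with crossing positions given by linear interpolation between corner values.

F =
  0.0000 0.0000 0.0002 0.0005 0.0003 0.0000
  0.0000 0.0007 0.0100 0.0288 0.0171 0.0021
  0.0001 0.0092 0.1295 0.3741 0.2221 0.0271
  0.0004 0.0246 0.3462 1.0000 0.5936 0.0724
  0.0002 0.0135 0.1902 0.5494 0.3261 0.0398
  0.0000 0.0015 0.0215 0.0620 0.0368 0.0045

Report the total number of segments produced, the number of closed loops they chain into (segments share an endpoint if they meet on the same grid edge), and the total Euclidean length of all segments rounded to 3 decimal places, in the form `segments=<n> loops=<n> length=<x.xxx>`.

cell (2,2): code 0100 → (2.580,3.000)–(3.000,2.598)
cell (2,3): code 1000 → (3.000,3.647)–(2.580,3.000)
cell (3,2): code 0010 → (3.000,2.598)–(3.584,3.000)
cell (3,3): code 0001 → (3.584,3.000)–(3.000,3.647)
total: 4 segments, chained into 1 closed loop(s), length Σ = 2.933633

segments=4 loops=1 length=2.934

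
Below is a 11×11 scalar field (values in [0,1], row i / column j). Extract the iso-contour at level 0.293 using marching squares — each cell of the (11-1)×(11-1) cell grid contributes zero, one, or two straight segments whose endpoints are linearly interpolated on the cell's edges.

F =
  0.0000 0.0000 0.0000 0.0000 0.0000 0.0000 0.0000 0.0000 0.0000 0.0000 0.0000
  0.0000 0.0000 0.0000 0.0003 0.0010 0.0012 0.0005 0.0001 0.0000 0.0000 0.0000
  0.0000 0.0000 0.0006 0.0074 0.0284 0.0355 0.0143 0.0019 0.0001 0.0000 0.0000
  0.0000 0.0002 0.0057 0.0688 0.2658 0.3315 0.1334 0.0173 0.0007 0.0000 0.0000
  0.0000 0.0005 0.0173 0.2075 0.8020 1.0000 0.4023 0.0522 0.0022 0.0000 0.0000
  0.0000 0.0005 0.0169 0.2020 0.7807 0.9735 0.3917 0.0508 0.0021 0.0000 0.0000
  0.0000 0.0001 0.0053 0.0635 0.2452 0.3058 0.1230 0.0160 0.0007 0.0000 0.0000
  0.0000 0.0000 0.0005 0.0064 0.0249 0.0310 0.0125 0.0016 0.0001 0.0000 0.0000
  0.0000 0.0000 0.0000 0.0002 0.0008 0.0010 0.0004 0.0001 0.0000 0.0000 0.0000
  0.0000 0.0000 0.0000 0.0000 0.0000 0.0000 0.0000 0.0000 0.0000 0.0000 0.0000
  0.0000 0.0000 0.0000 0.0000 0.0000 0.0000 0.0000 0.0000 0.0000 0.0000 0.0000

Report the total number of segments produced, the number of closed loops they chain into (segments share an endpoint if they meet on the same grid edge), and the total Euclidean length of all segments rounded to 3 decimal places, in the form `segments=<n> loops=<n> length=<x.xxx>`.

cell (2,4): code 0100 → (2.870,5.000)–(3.000,4.414)
cell (2,5): code 1000 → (3.000,5.194)–(2.870,5.000)
cell (3,3): code 0100 → (3.051,4.000)–(4.000,3.144)
cell (3,4): code 1110 → (3.000,4.414)–(3.051,4.000)
cell (3,5): code 1101 → (3.594,6.000)–(3.000,5.194)
cell (3,6): code 1000 → (4.000,6.312)–(3.594,6.000)
cell (4,3): code 0110 → (4.000,3.144)–(5.000,3.157)
cell (4,6): code 1001 → (5.000,6.290)–(4.000,6.312)
cell (5,3): code 0010 → (5.000,3.157)–(5.911,4.000)
cell (5,4): code 0111 → (5.911,4.000)–(6.000,4.789)
cell (5,5): code 1011 → (6.000,5.070)–(5.367,6.000)
cell (5,6): code 0001 → (5.367,6.000)–(5.000,6.290)
cell (6,4): code 0010 → (6.000,4.789)–(6.047,5.000)
cell (6,5): code 0001 → (6.047,5.000)–(6.000,5.070)
total: 14 segments, chained into 1 closed loop(s), length Σ = 9.970648

segments=14 loops=1 length=9.971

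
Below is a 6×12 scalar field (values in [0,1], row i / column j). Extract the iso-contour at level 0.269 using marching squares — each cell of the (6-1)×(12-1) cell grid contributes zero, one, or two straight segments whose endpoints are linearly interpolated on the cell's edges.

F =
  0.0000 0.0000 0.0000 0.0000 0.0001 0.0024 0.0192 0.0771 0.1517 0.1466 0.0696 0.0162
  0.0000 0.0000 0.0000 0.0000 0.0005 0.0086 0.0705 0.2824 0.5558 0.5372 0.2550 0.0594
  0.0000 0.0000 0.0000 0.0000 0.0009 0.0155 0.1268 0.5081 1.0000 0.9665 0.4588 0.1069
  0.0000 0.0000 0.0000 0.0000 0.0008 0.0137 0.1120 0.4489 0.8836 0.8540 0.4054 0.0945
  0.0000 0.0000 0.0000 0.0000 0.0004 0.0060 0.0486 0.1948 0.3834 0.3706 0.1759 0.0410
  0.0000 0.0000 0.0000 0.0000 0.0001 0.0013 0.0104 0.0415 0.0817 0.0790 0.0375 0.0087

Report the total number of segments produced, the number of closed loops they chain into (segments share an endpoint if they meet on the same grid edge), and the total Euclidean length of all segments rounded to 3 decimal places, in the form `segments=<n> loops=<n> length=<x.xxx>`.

segments=16 loops=1 length=12.857

cell (0,6): code 0100 → (0.935,7.000)–(1.000,6.937)
cell (0,7): code 1100 → (0.290,8.000)–(0.935,7.000)
cell (0,8): code 1100 → (0.313,9.000)–(0.290,8.000)
cell (0,9): code 1000 → (1.000,9.950)–(0.313,9.000)
cell (1,6): code 0110 → (1.000,6.937)–(2.000,6.373)
cell (1,9): code 1101 → (1.069,10.000)–(1.000,9.950)
cell (1,10): code 1000 → (2.000,10.539)–(1.069,10.000)
cell (2,6): code 0110 → (2.000,6.373)–(3.000,6.466)
cell (2,10): code 1001 → (3.000,10.439)–(2.000,10.539)
cell (3,6): code 0010 → (3.000,6.466)–(3.708,7.000)
cell (3,7): code 0111 → (3.708,7.000)–(4.000,7.393)
cell (3,9): code 1011 → (4.000,9.522)–(3.594,10.000)
cell (3,10): code 0001 → (3.594,10.000)–(3.000,10.439)
cell (4,7): code 0010 → (4.000,7.393)–(4.379,8.000)
cell (4,8): code 0011 → (4.379,8.000)–(4.348,9.000)
cell (4,9): code 0001 → (4.348,9.000)–(4.000,9.522)
total: 16 segments, chained into 1 closed loop(s), length Σ = 12.857425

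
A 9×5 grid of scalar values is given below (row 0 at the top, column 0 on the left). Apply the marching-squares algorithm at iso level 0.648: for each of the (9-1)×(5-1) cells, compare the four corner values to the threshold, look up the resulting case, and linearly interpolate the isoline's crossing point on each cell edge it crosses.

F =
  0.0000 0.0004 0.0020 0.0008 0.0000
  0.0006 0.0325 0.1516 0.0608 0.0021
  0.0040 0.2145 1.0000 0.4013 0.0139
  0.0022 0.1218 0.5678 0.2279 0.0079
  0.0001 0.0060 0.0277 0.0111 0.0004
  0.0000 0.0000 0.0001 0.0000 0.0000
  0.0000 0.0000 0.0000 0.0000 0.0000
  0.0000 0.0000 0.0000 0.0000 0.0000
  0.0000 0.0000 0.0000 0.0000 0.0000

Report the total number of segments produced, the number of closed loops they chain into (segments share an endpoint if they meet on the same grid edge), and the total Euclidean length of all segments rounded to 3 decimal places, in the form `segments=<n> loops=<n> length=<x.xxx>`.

cell (1,1): code 0100 → (1.585,2.000)–(2.000,1.552)
cell (1,2): code 1000 → (2.000,2.588)–(1.585,2.000)
cell (2,1): code 0010 → (2.000,1.552)–(2.814,2.000)
cell (2,2): code 0001 → (2.814,2.000)–(2.000,2.588)
total: 4 segments, chained into 1 closed loop(s), length Σ = 3.264357

segments=4 loops=1 length=3.264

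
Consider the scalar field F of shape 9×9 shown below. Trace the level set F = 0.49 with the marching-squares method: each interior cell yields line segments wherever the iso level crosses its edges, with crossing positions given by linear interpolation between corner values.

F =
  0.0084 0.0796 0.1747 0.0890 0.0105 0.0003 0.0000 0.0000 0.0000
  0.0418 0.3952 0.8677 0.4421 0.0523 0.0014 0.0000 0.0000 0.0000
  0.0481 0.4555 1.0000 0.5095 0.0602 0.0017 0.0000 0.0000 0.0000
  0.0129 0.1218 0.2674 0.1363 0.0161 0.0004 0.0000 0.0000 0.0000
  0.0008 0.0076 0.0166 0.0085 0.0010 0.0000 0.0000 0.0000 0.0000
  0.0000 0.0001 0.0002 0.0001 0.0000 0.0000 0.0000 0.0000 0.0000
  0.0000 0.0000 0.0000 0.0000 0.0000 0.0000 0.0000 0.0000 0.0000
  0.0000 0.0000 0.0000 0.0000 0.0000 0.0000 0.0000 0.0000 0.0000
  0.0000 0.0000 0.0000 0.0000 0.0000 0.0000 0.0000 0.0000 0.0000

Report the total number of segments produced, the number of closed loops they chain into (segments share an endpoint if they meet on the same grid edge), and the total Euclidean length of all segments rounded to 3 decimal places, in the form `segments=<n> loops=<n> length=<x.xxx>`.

cell (0,1): code 0100 → (0.455,2.000)–(1.000,1.201)
cell (0,2): code 1000 → (1.000,2.887)–(0.455,2.000)
cell (1,1): code 0110 → (1.000,1.201)–(2.000,1.063)
cell (1,2): code 1101 → (1.711,3.000)–(1.000,2.887)
cell (1,3): code 1000 → (2.000,3.043)–(1.711,3.000)
cell (2,1): code 0010 → (2.000,1.063)–(2.696,2.000)
cell (2,2): code 0011 → (2.696,2.000)–(2.052,3.000)
cell (2,3): code 0001 → (2.052,3.000)–(2.000,3.043)
total: 8 segments, chained into 1 closed loop(s), length Σ = 6.454722

segments=8 loops=1 length=6.455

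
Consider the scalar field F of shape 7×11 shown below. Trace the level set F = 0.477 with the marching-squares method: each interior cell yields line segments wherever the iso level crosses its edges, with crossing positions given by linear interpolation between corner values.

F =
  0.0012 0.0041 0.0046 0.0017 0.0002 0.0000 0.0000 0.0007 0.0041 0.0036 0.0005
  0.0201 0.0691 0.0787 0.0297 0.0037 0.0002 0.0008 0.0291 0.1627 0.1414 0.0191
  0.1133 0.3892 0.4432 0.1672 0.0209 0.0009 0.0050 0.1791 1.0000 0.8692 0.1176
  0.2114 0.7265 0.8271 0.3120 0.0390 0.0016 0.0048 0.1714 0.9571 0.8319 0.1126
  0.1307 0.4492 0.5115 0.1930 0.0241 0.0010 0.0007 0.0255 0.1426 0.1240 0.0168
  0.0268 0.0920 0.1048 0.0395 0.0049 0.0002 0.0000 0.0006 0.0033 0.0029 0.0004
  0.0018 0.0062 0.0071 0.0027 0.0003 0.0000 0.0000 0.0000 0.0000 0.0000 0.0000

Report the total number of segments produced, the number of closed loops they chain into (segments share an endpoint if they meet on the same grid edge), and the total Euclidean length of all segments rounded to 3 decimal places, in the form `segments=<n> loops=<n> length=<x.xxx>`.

cell (1,7): code 0100 → (1.375,8.000)–(2.000,7.363)
cell (1,8): code 1100 → (1.461,9.000)–(1.375,8.000)
cell (1,9): code 1000 → (2.000,9.522)–(1.461,9.000)
cell (2,0): code 0100 → (2.260,1.000)–(3.000,0.516)
cell (2,1): code 1100 → (2.088,2.000)–(2.260,1.000)
cell (2,2): code 1000 → (3.000,2.680)–(2.088,2.000)
cell (2,7): code 0110 → (2.000,7.363)–(3.000,7.389)
cell (2,9): code 1001 → (3.000,9.493)–(2.000,9.522)
cell (3,0): code 0010 → (3.000,0.516)–(3.900,1.000)
cell (3,1): code 0111 → (3.900,1.000)–(4.000,1.446)
cell (3,2): code 1001 → (4.000,2.108)–(3.000,2.680)
cell (3,7): code 0010 → (3.000,7.389)–(3.589,8.000)
cell (3,8): code 0011 → (3.589,8.000)–(3.501,9.000)
cell (3,9): code 0001 → (3.501,9.000)–(3.000,9.493)
cell (4,1): code 0010 → (4.000,1.446)–(4.085,2.000)
cell (4,2): code 0001 → (4.085,2.000)–(4.000,2.108)
total: 16 segments, chained into 2 closed loop(s), length Σ = 13.568059

segments=16 loops=2 length=13.568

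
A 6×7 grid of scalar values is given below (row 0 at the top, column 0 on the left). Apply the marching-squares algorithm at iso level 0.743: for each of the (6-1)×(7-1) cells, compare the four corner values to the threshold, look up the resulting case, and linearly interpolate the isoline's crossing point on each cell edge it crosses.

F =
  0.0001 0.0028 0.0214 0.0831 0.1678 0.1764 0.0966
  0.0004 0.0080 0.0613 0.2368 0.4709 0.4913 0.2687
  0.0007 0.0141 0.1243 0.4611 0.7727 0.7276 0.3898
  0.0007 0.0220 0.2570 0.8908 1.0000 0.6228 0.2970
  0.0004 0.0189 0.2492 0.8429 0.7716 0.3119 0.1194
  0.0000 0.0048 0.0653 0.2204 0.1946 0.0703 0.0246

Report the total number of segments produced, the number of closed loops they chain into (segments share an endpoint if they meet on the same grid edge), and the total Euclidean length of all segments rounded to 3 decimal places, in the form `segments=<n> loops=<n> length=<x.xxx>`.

cell (1,3): code 0100 → (1.902,4.000)–(2.000,3.905)
cell (1,4): code 1000 → (2.000,4.659)–(1.902,4.000)
cell (2,2): code 0100 → (2.656,3.000)–(3.000,2.767)
cell (2,3): code 1110 → (2.000,3.905)–(2.656,3.000)
cell (2,4): code 1001 → (3.000,4.681)–(2.000,4.659)
cell (3,2): code 0110 → (3.000,2.767)–(4.000,2.832)
cell (3,4): code 1001 → (4.000,4.062)–(3.000,4.681)
cell (4,2): code 0010 → (4.000,2.832)–(4.160,3.000)
cell (4,3): code 0011 → (4.160,3.000)–(4.050,4.000)
cell (4,4): code 0001 → (4.050,4.000)–(4.000,4.062)
total: 10 segments, chained into 1 closed loop(s), length Σ = 6.832638

segments=10 loops=1 length=6.833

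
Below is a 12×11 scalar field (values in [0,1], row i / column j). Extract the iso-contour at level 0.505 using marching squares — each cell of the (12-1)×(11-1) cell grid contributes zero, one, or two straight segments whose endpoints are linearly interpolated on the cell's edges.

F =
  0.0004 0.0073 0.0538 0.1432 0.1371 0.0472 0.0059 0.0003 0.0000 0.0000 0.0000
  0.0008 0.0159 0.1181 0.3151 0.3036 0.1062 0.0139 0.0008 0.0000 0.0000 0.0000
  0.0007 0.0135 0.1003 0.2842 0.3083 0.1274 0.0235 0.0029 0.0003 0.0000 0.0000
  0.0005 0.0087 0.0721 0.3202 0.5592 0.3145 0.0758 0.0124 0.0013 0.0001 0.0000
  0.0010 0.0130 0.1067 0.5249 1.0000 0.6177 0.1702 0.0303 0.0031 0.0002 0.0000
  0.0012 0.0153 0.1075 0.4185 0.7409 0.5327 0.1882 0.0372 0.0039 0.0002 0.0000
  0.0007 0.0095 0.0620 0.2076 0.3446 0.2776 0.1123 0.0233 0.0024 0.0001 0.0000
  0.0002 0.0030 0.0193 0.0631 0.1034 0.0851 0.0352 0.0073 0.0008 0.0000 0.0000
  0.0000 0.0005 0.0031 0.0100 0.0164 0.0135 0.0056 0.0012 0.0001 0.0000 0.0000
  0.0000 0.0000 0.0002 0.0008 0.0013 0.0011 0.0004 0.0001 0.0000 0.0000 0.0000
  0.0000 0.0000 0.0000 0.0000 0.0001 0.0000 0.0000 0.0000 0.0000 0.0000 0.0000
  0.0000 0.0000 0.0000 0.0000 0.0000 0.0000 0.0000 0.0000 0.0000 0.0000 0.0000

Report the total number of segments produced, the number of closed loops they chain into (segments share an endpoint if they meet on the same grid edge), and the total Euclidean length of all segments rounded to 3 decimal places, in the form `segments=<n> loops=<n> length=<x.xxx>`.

cell (2,3): code 0100 → (2.784,4.000)–(3.000,3.773)
cell (2,4): code 1000 → (3.000,4.221)–(2.784,4.000)
cell (3,2): code 0100 → (3.903,3.000)–(4.000,2.952)
cell (3,3): code 1110 → (3.000,3.773)–(3.903,3.000)
cell (3,4): code 1101 → (3.628,5.000)–(3.000,4.221)
cell (3,5): code 1000 → (4.000,5.252)–(3.628,5.000)
cell (4,2): code 0010 → (4.000,2.952)–(4.187,3.000)
cell (4,3): code 0111 → (4.187,3.000)–(5.000,3.268)
cell (4,5): code 1001 → (5.000,5.080)–(4.000,5.252)
cell (5,3): code 0010 → (5.000,3.268)–(5.595,4.000)
cell (5,4): code 0011 → (5.595,4.000)–(5.109,5.000)
cell (5,5): code 0001 → (5.109,5.000)–(5.000,5.080)
total: 12 segments, chained into 1 closed loop(s), length Σ = 7.623057

segments=12 loops=1 length=7.623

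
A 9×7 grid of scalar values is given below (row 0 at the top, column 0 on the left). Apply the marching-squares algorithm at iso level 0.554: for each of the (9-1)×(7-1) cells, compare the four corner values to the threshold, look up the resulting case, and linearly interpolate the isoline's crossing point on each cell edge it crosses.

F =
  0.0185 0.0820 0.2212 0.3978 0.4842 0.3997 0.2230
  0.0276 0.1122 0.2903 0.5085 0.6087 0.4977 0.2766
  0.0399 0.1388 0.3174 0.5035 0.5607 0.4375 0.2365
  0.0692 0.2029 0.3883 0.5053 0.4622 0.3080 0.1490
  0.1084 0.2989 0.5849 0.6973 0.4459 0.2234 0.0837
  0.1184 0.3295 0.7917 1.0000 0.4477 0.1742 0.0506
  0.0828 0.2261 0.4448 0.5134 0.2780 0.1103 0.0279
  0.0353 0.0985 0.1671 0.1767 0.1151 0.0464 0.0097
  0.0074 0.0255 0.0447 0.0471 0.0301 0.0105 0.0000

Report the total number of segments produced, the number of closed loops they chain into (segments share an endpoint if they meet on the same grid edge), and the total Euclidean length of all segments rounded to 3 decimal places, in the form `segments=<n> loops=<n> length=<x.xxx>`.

cell (0,3): code 0100 → (0.561,4.000)–(1.000,3.454)
cell (0,4): code 1000 → (1.000,4.493)–(0.561,4.000)
cell (1,3): code 0110 → (1.000,3.454)–(2.000,3.883)
cell (1,4): code 1001 → (2.000,4.054)–(1.000,4.493)
cell (2,3): code 0010 → (2.000,3.883)–(2.068,4.000)
cell (2,4): code 0001 → (2.068,4.000)–(2.000,4.054)
cell (3,1): code 0100 → (3.843,2.000)–(4.000,1.892)
cell (3,2): code 1100 → (3.254,3.000)–(3.843,2.000)
cell (3,3): code 1000 → (4.000,3.570)–(3.254,3.000)
cell (4,1): code 0110 → (4.000,1.892)–(5.000,1.486)
cell (4,3): code 1001 → (5.000,3.808)–(4.000,3.570)
cell (5,1): code 0010 → (5.000,1.486)–(5.685,2.000)
cell (5,2): code 0011 → (5.685,2.000)–(5.917,3.000)
cell (5,3): code 0001 → (5.917,3.000)–(5.000,3.808)
total: 14 segments, chained into 2 closed loop(s), length Σ = 11.265832

segments=14 loops=2 length=11.266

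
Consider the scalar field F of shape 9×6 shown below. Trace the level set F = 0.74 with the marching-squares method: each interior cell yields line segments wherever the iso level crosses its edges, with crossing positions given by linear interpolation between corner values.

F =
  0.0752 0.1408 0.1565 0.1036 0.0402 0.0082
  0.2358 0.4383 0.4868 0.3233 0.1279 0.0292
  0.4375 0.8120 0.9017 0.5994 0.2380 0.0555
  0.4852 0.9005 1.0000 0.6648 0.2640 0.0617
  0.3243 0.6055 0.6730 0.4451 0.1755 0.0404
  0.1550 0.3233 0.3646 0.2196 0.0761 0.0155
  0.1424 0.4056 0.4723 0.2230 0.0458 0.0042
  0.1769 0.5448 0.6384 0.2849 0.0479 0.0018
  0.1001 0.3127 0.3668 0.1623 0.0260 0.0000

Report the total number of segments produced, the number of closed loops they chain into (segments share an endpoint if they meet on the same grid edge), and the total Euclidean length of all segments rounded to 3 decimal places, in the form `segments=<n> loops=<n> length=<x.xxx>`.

cell (1,0): code 0100 → (1.807,1.000)–(2.000,0.808)
cell (1,1): code 1100 → (1.610,2.000)–(1.807,1.000)
cell (1,2): code 1000 → (2.000,2.535)–(1.610,2.000)
cell (2,0): code 0110 → (2.000,0.808)–(3.000,0.614)
cell (2,2): code 1001 → (3.000,2.776)–(2.000,2.535)
cell (3,0): code 0010 → (3.000,0.614)–(3.544,1.000)
cell (3,1): code 0011 → (3.544,1.000)–(3.795,2.000)
cell (3,2): code 0001 → (3.795,2.000)–(3.000,2.776)
total: 8 segments, chained into 1 closed loop(s), length Σ = 6.809665

segments=8 loops=1 length=6.810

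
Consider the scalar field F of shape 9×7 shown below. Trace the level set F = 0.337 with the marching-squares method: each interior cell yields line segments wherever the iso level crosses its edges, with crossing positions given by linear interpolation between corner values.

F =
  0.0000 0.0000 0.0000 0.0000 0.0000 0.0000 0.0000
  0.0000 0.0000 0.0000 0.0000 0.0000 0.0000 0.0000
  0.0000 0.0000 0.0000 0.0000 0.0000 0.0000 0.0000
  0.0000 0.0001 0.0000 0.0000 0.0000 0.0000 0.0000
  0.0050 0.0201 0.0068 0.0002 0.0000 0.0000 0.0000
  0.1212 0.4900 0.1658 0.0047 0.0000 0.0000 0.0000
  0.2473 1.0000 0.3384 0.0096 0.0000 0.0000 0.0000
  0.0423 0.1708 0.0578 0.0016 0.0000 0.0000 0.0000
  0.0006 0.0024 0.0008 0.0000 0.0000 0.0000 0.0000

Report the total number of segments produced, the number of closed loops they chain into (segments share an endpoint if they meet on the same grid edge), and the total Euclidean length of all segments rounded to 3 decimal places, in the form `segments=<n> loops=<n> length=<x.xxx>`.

cell (4,0): code 0100 → (4.674,1.000)–(5.000,0.585)
cell (4,1): code 1000 → (5.000,1.472)–(4.674,1.000)
cell (5,0): code 0110 → (5.000,0.585)–(6.000,0.119)
cell (5,1): code 1101 → (5.992,2.000)–(5.000,1.472)
cell (5,2): code 1000 → (6.000,2.004)–(5.992,2.000)
cell (6,0): code 0010 → (6.000,0.119)–(6.800,1.000)
cell (6,1): code 0011 → (6.800,1.000)–(6.005,2.000)
cell (6,2): code 0001 → (6.005,2.000)–(6.000,2.004)
total: 8 segments, chained into 1 closed loop(s), length Σ = 5.810235

segments=8 loops=1 length=5.810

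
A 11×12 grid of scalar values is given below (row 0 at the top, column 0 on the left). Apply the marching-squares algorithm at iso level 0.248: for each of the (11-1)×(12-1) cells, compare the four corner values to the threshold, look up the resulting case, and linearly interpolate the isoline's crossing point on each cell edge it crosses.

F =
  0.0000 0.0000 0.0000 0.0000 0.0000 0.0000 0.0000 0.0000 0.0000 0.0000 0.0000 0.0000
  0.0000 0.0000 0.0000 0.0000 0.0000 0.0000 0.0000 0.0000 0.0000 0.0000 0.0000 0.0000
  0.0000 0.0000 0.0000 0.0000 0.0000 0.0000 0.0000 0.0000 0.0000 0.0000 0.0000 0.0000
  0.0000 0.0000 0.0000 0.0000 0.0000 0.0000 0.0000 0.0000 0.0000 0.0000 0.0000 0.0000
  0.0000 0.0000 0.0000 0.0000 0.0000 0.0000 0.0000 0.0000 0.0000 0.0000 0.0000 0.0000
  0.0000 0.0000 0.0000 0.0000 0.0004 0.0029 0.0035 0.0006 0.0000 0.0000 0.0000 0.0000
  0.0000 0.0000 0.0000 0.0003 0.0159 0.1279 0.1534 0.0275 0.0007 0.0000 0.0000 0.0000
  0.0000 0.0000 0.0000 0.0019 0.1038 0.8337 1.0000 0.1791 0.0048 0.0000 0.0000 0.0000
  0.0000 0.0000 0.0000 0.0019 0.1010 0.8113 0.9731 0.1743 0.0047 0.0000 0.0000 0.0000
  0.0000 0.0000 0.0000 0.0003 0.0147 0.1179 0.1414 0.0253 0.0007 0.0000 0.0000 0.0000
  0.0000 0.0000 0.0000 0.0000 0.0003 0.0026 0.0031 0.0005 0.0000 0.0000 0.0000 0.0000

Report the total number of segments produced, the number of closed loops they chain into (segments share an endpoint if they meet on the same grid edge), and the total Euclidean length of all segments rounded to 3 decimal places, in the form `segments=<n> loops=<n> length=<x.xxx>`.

cell (6,4): code 0100 → (6.170,5.000)–(7.000,4.198)
cell (6,5): code 1100 → (6.112,6.000)–(6.170,5.000)
cell (6,6): code 1000 → (7.000,6.916)–(6.112,6.000)
cell (7,4): code 0110 → (7.000,4.198)–(8.000,4.207)
cell (7,6): code 1001 → (8.000,6.908)–(7.000,6.916)
cell (8,4): code 0010 → (8.000,4.207)–(8.812,5.000)
cell (8,5): code 0011 → (8.812,5.000)–(8.872,6.000)
cell (8,6): code 0001 → (8.872,6.000)–(8.000,6.908)
total: 8 segments, chained into 1 closed loop(s), length Σ = 8.827794

segments=8 loops=1 length=8.828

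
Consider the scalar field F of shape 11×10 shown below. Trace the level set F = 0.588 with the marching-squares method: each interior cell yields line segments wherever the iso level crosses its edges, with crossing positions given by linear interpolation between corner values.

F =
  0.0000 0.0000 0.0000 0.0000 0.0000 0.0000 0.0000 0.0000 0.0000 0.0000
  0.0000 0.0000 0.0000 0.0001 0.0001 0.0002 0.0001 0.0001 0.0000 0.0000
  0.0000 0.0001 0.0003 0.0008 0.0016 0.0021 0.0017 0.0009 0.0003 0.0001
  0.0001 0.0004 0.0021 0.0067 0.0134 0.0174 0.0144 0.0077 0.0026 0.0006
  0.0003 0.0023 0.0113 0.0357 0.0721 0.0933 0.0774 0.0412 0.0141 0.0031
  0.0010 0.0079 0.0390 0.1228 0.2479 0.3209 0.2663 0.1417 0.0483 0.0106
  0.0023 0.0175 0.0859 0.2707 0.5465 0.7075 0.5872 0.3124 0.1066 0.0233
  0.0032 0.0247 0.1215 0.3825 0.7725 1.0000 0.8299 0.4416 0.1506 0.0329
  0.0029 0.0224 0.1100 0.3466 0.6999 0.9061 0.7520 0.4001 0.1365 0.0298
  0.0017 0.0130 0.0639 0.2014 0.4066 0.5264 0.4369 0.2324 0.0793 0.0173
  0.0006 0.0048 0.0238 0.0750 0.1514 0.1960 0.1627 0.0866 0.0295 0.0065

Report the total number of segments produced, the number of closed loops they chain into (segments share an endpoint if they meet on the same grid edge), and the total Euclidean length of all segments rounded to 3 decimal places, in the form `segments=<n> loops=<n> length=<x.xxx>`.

cell (5,4): code 0100 → (5.691,5.000)–(6.000,4.258)
cell (5,5): code 1000 → (6.000,5.993)–(5.691,5.000)
cell (6,3): code 0100 → (6.184,4.000)–(7.000,3.527)
cell (6,4): code 1110 → (6.000,4.258)–(6.184,4.000)
cell (6,5): code 1101 → (6.003,6.000)–(6.000,5.993)
cell (6,6): code 1000 → (7.000,6.623)–(6.003,6.000)
cell (7,3): code 0110 → (7.000,3.527)–(8.000,3.683)
cell (7,6): code 1001 → (8.000,6.466)–(7.000,6.623)
cell (8,3): code 0010 → (8.000,3.683)–(8.382,4.000)
cell (8,4): code 0011 → (8.382,4.000)–(8.838,5.000)
cell (8,5): code 0011 → (8.838,5.000)–(8.520,6.000)
cell (8,6): code 0001 → (8.520,6.000)–(8.000,6.466)
total: 12 segments, chained into 1 closed loop(s), length Σ = 9.654350

segments=12 loops=1 length=9.654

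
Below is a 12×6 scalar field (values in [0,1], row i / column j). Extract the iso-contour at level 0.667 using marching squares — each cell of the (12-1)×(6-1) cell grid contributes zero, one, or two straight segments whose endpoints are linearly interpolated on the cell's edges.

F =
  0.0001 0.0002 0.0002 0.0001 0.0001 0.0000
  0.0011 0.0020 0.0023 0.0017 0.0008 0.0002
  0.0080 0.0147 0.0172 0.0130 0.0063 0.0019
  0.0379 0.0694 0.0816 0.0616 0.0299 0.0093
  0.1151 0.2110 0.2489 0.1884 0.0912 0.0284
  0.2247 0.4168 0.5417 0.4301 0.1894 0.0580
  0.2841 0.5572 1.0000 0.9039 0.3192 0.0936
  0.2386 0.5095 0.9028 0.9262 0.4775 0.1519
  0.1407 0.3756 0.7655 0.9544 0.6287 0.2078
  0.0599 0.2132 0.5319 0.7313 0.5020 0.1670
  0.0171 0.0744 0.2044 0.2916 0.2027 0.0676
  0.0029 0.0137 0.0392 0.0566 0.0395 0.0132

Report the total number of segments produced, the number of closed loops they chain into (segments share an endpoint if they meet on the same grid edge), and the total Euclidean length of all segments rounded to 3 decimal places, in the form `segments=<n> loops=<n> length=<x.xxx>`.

cell (5,1): code 0100 → (5.273,2.000)–(6.000,1.248)
cell (5,2): code 1100 → (5.500,3.000)–(5.273,2.000)
cell (5,3): code 1000 → (6.000,3.405)–(5.500,3.000)
cell (6,1): code 0110 → (6.000,1.248)–(7.000,1.400)
cell (6,3): code 1001 → (7.000,3.578)–(6.000,3.405)
cell (7,1): code 0110 → (7.000,1.400)–(8.000,1.747)
cell (7,3): code 1001 → (8.000,3.882)–(7.000,3.578)
cell (8,1): code 0010 → (8.000,1.747)–(8.422,2.000)
cell (8,2): code 0111 → (8.422,2.000)–(9.000,2.678)
cell (8,3): code 1001 → (9.000,3.280)–(8.000,3.882)
cell (9,2): code 0010 → (9.000,2.678)–(9.146,3.000)
cell (9,3): code 0001 → (9.146,3.000)–(9.000,3.280)
total: 12 segments, chained into 1 closed loop(s), length Σ = 10.064704

segments=12 loops=1 length=10.065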